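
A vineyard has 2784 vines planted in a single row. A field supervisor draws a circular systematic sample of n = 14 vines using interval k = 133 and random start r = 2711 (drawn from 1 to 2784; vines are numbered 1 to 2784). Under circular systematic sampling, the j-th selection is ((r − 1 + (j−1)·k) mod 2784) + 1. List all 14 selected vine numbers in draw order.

2711, 60, 193, 326, 459, 592, 725, 858, 991, 1124, 1257, 1390, 1523, 1656

Selection 1: 2711
Selection 2: 2711 + 133 = 2844 → 2844 − 2784 = 60
Selection 3: 60 + 133 = 193
Selection 4: 193 + 133 = 326
Selection 5: 326 + 133 = 459
Selection 6: 459 + 133 = 592
Selection 7: 592 + 133 = 725
Selection 8: 725 + 133 = 858
Selection 9: 858 + 133 = 991
Selection 10: 991 + 133 = 1124
Selection 11: 1124 + 133 = 1257
Selection 12: 1257 + 133 = 1390
Selection 13: 1390 + 133 = 1523
Selection 14: 1523 + 133 = 1656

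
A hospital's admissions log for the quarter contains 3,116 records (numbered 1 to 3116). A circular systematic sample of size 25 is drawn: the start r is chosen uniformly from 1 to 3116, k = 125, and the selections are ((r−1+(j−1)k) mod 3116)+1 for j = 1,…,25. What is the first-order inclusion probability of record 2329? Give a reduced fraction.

25/3116

For each position j, as r ranges over 1…3116 the j-th selection hits every record exactly once, so record 2329 is selected for exactly 25 of the 3116 starts.
Inclusion probability = 25/3116.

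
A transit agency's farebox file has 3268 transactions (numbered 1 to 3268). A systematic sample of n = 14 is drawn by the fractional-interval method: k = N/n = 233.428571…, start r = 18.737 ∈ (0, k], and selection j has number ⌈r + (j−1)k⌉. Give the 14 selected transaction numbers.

j=1: r + 0k = 18.737 → ⌈·⌉ = 19
j=2: r + 1k = 252.165571… → ⌈·⌉ = 253
j=3: r + 2k = 485.594142… → ⌈·⌉ = 486
j=4: r + 3k = 719.022714… → ⌈·⌉ = 720
j=5: r + 4k = 952.451285… → ⌈·⌉ = 953
j=6: r + 5k = 1185.879857… → ⌈·⌉ = 1186
j=7: r + 6k = 1419.308428… → ⌈·⌉ = 1420
j=8: r + 7k = 1652.737 → ⌈·⌉ = 1653
j=9: r + 8k = 1886.165571… → ⌈·⌉ = 1887
j=10: r + 9k = 2119.594142… → ⌈·⌉ = 2120
j=11: r + 10k = 2353.022714… → ⌈·⌉ = 2354
j=12: r + 11k = 2586.451285… → ⌈·⌉ = 2587
j=13: r + 12k = 2819.879857… → ⌈·⌉ = 2820
j=14: r + 13k = 3053.308428… → ⌈·⌉ = 3054

19, 253, 486, 720, 953, 1186, 1420, 1653, 1887, 2120, 2354, 2587, 2820, 3054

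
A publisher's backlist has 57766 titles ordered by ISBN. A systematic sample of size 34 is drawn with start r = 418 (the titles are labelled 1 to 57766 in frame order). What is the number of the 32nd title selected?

53087

k = 57766/34 = 1699
32nd selection = r + (32−1)·k = 418 + 31×1699 = 418 + 52669 = 53087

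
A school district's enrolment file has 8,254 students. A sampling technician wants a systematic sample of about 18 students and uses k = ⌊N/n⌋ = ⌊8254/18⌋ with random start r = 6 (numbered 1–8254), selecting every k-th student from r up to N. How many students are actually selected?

19

k = ⌊8254/18⌋ = 458
Achieved size = ⌊(8254 − 6)/458⌋ + 1 = ⌊8248/458⌋ + 1 = 18 + 1 = 19
(last selection: 6 + 18×458 = 8250 ≤ 8254; next would be 8708 > 8254)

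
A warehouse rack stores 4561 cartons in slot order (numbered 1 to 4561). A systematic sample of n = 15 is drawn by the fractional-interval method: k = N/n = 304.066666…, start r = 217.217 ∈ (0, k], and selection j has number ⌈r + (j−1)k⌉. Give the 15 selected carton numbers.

218, 522, 826, 1130, 1434, 1738, 2042, 2346, 2650, 2954, 3258, 3562, 3867, 4171, 4475

j=1: r + 0k = 217.217 → ⌈·⌉ = 218
j=2: r + 1k = 521.283666… → ⌈·⌉ = 522
j=3: r + 2k = 825.350333… → ⌈·⌉ = 826
j=4: r + 3k = 1129.417 → ⌈·⌉ = 1130
j=5: r + 4k = 1433.483666… → ⌈·⌉ = 1434
j=6: r + 5k = 1737.550333… → ⌈·⌉ = 1738
j=7: r + 6k = 2041.617 → ⌈·⌉ = 2042
j=8: r + 7k = 2345.683666… → ⌈·⌉ = 2346
j=9: r + 8k = 2649.750333… → ⌈·⌉ = 2650
j=10: r + 9k = 2953.817 → ⌈·⌉ = 2954
j=11: r + 10k = 3257.883666… → ⌈·⌉ = 3258
j=12: r + 11k = 3561.950333… → ⌈·⌉ = 3562
j=13: r + 12k = 3866.017 → ⌈·⌉ = 3867
j=14: r + 13k = 4170.083666… → ⌈·⌉ = 4171
j=15: r + 14k = 4474.150333… → ⌈·⌉ = 4475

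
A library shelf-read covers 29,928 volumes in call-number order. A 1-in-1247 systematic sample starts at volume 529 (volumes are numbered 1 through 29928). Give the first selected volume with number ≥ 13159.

14246

k = 1247
Steps past start: ⌈(13159 − 529)/1247⌉ = ⌈12630/1247⌉ = 11
Selected volume: 529 + 11×1247 = 14246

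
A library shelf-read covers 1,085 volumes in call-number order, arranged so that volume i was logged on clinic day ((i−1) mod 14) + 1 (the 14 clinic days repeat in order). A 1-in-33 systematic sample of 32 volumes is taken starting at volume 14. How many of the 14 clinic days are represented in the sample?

Consecutive selections differ by k = 33, so their clinic day numbers differ by 33 mod 14 = 5.
gcd(33, 14) = 1, so the sample visits 14/1 = 14 distinct residues mod 14.
Start 14 is clinic day 14; the clinic days hit are 1, 2, 3, 4, 5, 6, 7, 8, 9, 10, 11, 12, 13, 14.

14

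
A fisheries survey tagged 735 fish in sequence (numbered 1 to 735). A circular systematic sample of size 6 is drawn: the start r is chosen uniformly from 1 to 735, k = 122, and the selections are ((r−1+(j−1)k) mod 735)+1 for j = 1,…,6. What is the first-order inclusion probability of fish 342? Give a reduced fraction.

For each position j, as r ranges over 1…735 the j-th selection hits every fish exactly once, so fish 342 is selected for exactly 6 of the 735 starts.
Inclusion probability = 6/735 = 2/245.

2/245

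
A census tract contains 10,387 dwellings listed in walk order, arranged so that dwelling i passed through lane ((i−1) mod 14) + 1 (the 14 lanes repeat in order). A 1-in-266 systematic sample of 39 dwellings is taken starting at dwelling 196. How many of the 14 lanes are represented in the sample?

Consecutive selections differ by k = 266, so their lane numbers differ by 266 mod 14 = 0.
gcd(266, 14) = 14, so the sample visits 14/14 = 1 distinct residues mod 14.
Start 196 is lane 14; the lanes hit are 14.

1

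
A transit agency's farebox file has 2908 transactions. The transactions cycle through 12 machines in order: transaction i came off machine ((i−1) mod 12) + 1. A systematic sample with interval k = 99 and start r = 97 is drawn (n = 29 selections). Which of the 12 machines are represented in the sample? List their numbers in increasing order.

Consecutive selections differ by k = 99, so their machine numbers differ by 99 mod 12 = 3.
gcd(99, 12) = 3, so the sample visits 12/3 = 4 distinct residues mod 12.
Start 97 is machine 1; the machines hit are 1, 4, 7, 10.

1, 4, 7, 10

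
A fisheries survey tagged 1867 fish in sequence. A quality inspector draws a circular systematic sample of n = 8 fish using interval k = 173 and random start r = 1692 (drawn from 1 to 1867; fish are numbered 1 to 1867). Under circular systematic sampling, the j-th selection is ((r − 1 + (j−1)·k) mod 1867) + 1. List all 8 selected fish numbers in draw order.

1692, 1865, 171, 344, 517, 690, 863, 1036

Selection 1: 1692
Selection 2: 1692 + 173 = 1865
Selection 3: 1865 + 173 = 2038 → 2038 − 1867 = 171
Selection 4: 171 + 173 = 344
Selection 5: 344 + 173 = 517
Selection 6: 517 + 173 = 690
Selection 7: 690 + 173 = 863
Selection 8: 863 + 173 = 1036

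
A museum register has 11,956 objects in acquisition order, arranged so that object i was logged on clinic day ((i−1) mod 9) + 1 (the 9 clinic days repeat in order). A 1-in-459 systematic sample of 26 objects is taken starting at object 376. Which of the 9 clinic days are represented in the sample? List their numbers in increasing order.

Consecutive selections differ by k = 459, so their clinic day numbers differ by 459 mod 9 = 0.
gcd(459, 9) = 9, so the sample visits 9/9 = 1 distinct residues mod 9.
Start 376 is clinic day 7; the clinic days hit are 7.

7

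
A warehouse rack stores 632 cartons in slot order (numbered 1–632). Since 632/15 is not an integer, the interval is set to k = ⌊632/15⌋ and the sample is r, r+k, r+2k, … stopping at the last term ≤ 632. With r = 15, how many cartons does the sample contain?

15

k = ⌊632/15⌋ = 42
Achieved size = ⌊(632 − 15)/42⌋ + 1 = ⌊617/42⌋ + 1 = 14 + 1 = 15
(last selection: 15 + 14×42 = 603 ≤ 632; next would be 645 > 632)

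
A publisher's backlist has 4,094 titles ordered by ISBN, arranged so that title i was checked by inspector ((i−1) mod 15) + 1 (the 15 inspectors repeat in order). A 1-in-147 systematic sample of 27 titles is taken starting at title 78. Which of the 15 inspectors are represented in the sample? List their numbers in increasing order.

Consecutive selections differ by k = 147, so their inspector numbers differ by 147 mod 15 = 12.
gcd(147, 15) = 3, so the sample visits 15/3 = 5 distinct residues mod 15.
Start 78 is inspector 3; the inspectors hit are 3, 6, 9, 12, 15.

3, 6, 9, 12, 15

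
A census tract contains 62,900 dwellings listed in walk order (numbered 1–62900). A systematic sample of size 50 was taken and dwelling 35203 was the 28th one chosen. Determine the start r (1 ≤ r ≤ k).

1237

k = 62900/50 = 1258
r = 35203 − (28−1)×1258 = 35203 − 33966 = 1237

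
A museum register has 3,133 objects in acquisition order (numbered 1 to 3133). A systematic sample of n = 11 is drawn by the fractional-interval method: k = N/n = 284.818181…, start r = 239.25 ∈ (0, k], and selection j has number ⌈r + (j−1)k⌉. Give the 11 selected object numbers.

j=1: r + 0k = 239.25 → ⌈·⌉ = 240
j=2: r + 1k = 524.068181… → ⌈·⌉ = 525
j=3: r + 2k = 808.886363… → ⌈·⌉ = 809
j=4: r + 3k = 1093.704545… → ⌈·⌉ = 1094
j=5: r + 4k = 1378.522727… → ⌈·⌉ = 1379
j=6: r + 5k = 1663.340909… → ⌈·⌉ = 1664
j=7: r + 6k = 1948.159090… → ⌈·⌉ = 1949
j=8: r + 7k = 2232.977272… → ⌈·⌉ = 2233
j=9: r + 8k = 2517.795454… → ⌈·⌉ = 2518
j=10: r + 9k = 2802.613636… → ⌈·⌉ = 2803
j=11: r + 10k = 3087.431818… → ⌈·⌉ = 3088

240, 525, 809, 1094, 1379, 1664, 1949, 2233, 2518, 2803, 3088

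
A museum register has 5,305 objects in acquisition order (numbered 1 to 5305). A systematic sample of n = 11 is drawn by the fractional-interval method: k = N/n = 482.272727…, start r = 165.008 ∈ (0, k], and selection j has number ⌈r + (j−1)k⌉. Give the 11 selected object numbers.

166, 648, 1130, 1612, 2095, 2577, 3059, 3541, 4024, 4506, 4988

j=1: r + 0k = 165.008 → ⌈·⌉ = 166
j=2: r + 1k = 647.280727… → ⌈·⌉ = 648
j=3: r + 2k = 1129.553454… → ⌈·⌉ = 1130
j=4: r + 3k = 1611.826181… → ⌈·⌉ = 1612
j=5: r + 4k = 2094.098909… → ⌈·⌉ = 2095
j=6: r + 5k = 2576.371636… → ⌈·⌉ = 2577
j=7: r + 6k = 3058.644363… → ⌈·⌉ = 3059
j=8: r + 7k = 3540.917090… → ⌈·⌉ = 3541
j=9: r + 8k = 4023.189818… → ⌈·⌉ = 4024
j=10: r + 9k = 4505.462545… → ⌈·⌉ = 4506
j=11: r + 10k = 4987.735272… → ⌈·⌉ = 4988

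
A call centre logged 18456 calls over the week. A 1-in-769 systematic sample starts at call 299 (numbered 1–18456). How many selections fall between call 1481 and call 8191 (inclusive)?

9

k = 769
First selection ≥ 1481: 299 + ⌈(1481−299)/769⌉·769 = 299 + 2×769 = 1837
Last selection ≤ 8191: 299 + ⌊(8191−299)/769⌋·769 = 299 + 10×769 = 7989
Count = 10 − 2 + 1 = 9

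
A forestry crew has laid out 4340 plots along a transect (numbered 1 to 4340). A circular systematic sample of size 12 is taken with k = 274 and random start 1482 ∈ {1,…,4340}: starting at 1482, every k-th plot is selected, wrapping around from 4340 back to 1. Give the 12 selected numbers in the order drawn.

1482, 1756, 2030, 2304, 2578, 2852, 3126, 3400, 3674, 3948, 4222, 156

Selection 1: 1482
Selection 2: 1482 + 274 = 1756
Selection 3: 1756 + 274 = 2030
Selection 4: 2030 + 274 = 2304
Selection 5: 2304 + 274 = 2578
Selection 6: 2578 + 274 = 2852
Selection 7: 2852 + 274 = 3126
Selection 8: 3126 + 274 = 3400
Selection 9: 3400 + 274 = 3674
Selection 10: 3674 + 274 = 3948
Selection 11: 3948 + 274 = 4222
Selection 12: 4222 + 274 = 4496 → 4496 − 4340 = 156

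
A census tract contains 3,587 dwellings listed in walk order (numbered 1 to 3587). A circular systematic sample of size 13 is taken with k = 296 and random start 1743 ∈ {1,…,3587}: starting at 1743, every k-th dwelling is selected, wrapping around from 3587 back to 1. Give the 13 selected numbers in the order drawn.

1743, 2039, 2335, 2631, 2927, 3223, 3519, 228, 524, 820, 1116, 1412, 1708

Selection 1: 1743
Selection 2: 1743 + 296 = 2039
Selection 3: 2039 + 296 = 2335
Selection 4: 2335 + 296 = 2631
Selection 5: 2631 + 296 = 2927
Selection 6: 2927 + 296 = 3223
Selection 7: 3223 + 296 = 3519
Selection 8: 3519 + 296 = 3815 → 3815 − 3587 = 228
Selection 9: 228 + 296 = 524
Selection 10: 524 + 296 = 820
Selection 11: 820 + 296 = 1116
Selection 12: 1116 + 296 = 1412
Selection 13: 1412 + 296 = 1708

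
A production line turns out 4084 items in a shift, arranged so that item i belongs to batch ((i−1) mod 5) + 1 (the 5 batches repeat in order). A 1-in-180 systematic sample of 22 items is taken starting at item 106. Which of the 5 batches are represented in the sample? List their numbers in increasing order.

Consecutive selections differ by k = 180, so their batch numbers differ by 180 mod 5 = 0.
gcd(180, 5) = 5, so the sample visits 5/5 = 1 distinct residues mod 5.
Start 106 is batch 1; the batches hit are 1.

1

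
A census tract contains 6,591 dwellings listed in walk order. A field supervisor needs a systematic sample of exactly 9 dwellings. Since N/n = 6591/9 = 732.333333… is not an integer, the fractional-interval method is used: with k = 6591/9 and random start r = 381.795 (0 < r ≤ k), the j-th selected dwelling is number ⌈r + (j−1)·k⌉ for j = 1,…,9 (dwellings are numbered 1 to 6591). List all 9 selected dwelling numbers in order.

382, 1115, 1847, 2579, 3312, 4044, 4776, 5509, 6241

j=1: r + 0k = 381.795 → ⌈·⌉ = 382
j=2: r + 1k = 1114.128333… → ⌈·⌉ = 1115
j=3: r + 2k = 1846.461666… → ⌈·⌉ = 1847
j=4: r + 3k = 2578.795 → ⌈·⌉ = 2579
j=5: r + 4k = 3311.128333… → ⌈·⌉ = 3312
j=6: r + 5k = 4043.461666… → ⌈·⌉ = 4044
j=7: r + 6k = 4775.795 → ⌈·⌉ = 4776
j=8: r + 7k = 5508.128333… → ⌈·⌉ = 5509
j=9: r + 8k = 6240.461666… → ⌈·⌉ = 6241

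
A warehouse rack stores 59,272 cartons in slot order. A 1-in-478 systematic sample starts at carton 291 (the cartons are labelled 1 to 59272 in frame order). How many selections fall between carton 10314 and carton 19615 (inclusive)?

k = 478
First selection ≥ 10314: 291 + ⌈(10314−291)/478⌉·478 = 291 + 21×478 = 10329
Last selection ≤ 19615: 291 + ⌊(19615−291)/478⌋·478 = 291 + 40×478 = 19411
Count = 40 − 21 + 1 = 20

20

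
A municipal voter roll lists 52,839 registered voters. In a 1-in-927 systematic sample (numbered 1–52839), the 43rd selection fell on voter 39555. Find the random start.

k = 927
r = 39555 − (43−1)×927 = 39555 − 38934 = 621

621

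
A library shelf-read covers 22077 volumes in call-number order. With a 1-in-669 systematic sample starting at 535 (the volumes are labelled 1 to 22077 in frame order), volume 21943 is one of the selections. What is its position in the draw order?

33

k = 669
position = (21943 − 535)/669 + 1 = 21408/669 + 1 = 32 + 1 = 33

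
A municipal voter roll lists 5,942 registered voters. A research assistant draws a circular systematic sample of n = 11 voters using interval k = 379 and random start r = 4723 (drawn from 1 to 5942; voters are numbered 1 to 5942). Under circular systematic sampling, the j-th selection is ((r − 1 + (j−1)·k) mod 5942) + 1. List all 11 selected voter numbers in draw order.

Selection 1: 4723
Selection 2: 4723 + 379 = 5102
Selection 3: 5102 + 379 = 5481
Selection 4: 5481 + 379 = 5860
Selection 5: 5860 + 379 = 6239 → 6239 − 5942 = 297
Selection 6: 297 + 379 = 676
Selection 7: 676 + 379 = 1055
Selection 8: 1055 + 379 = 1434
Selection 9: 1434 + 379 = 1813
Selection 10: 1813 + 379 = 2192
Selection 11: 2192 + 379 = 2571

4723, 5102, 5481, 5860, 297, 676, 1055, 1434, 1813, 2192, 2571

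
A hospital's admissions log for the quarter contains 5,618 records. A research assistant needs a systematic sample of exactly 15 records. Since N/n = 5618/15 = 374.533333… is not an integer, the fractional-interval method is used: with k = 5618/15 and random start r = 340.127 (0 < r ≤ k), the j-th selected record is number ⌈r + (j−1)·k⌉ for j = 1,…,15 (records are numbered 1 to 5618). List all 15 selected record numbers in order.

341, 715, 1090, 1464, 1839, 2213, 2588, 2962, 3337, 3711, 4086, 4460, 4835, 5210, 5584

j=1: r + 0k = 340.127 → ⌈·⌉ = 341
j=2: r + 1k = 714.660333… → ⌈·⌉ = 715
j=3: r + 2k = 1089.193666… → ⌈·⌉ = 1090
j=4: r + 3k = 1463.727 → ⌈·⌉ = 1464
j=5: r + 4k = 1838.260333… → ⌈·⌉ = 1839
j=6: r + 5k = 2212.793666… → ⌈·⌉ = 2213
j=7: r + 6k = 2587.327 → ⌈·⌉ = 2588
j=8: r + 7k = 2961.860333… → ⌈·⌉ = 2962
j=9: r + 8k = 3336.393666… → ⌈·⌉ = 3337
j=10: r + 9k = 3710.927 → ⌈·⌉ = 3711
j=11: r + 10k = 4085.460333… → ⌈·⌉ = 4086
j=12: r + 11k = 4459.993666… → ⌈·⌉ = 4460
j=13: r + 12k = 4834.527 → ⌈·⌉ = 4835
j=14: r + 13k = 5209.060333… → ⌈·⌉ = 5210
j=15: r + 14k = 5583.593666… → ⌈·⌉ = 5584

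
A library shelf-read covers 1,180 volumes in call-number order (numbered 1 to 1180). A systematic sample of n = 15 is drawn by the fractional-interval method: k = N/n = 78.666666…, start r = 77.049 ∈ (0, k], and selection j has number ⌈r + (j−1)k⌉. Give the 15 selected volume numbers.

78, 156, 235, 314, 392, 471, 550, 628, 707, 786, 864, 943, 1022, 1100, 1179

j=1: r + 0k = 77.049 → ⌈·⌉ = 78
j=2: r + 1k = 155.715666… → ⌈·⌉ = 156
j=3: r + 2k = 234.382333… → ⌈·⌉ = 235
j=4: r + 3k = 313.049 → ⌈·⌉ = 314
j=5: r + 4k = 391.715666… → ⌈·⌉ = 392
j=6: r + 5k = 470.382333… → ⌈·⌉ = 471
j=7: r + 6k = 549.049 → ⌈·⌉ = 550
j=8: r + 7k = 627.715666… → ⌈·⌉ = 628
j=9: r + 8k = 706.382333… → ⌈·⌉ = 707
j=10: r + 9k = 785.049 → ⌈·⌉ = 786
j=11: r + 10k = 863.715666… → ⌈·⌉ = 864
j=12: r + 11k = 942.382333… → ⌈·⌉ = 943
j=13: r + 12k = 1021.049 → ⌈·⌉ = 1022
j=14: r + 13k = 1099.715666… → ⌈·⌉ = 1100
j=15: r + 14k = 1178.382333… → ⌈·⌉ = 1179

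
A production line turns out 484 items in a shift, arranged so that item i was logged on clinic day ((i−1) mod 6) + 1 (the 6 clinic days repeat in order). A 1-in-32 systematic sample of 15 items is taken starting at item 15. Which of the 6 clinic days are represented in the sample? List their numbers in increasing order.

1, 3, 5

Consecutive selections differ by k = 32, so their clinic day numbers differ by 32 mod 6 = 2.
gcd(32, 6) = 2, so the sample visits 6/2 = 3 distinct residues mod 6.
Start 15 is clinic day 3; the clinic days hit are 1, 3, 5.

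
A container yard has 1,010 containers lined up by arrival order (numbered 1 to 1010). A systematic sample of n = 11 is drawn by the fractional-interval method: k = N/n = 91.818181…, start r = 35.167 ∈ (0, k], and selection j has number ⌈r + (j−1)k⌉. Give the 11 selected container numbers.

j=1: r + 0k = 35.167 → ⌈·⌉ = 36
j=2: r + 1k = 126.985181… → ⌈·⌉ = 127
j=3: r + 2k = 218.803363… → ⌈·⌉ = 219
j=4: r + 3k = 310.621545… → ⌈·⌉ = 311
j=5: r + 4k = 402.439727… → ⌈·⌉ = 403
j=6: r + 5k = 494.257909… → ⌈·⌉ = 495
j=7: r + 6k = 586.076090… → ⌈·⌉ = 587
j=8: r + 7k = 677.894272… → ⌈·⌉ = 678
j=9: r + 8k = 769.712454… → ⌈·⌉ = 770
j=10: r + 9k = 861.530636… → ⌈·⌉ = 862
j=11: r + 10k = 953.348818… → ⌈·⌉ = 954

36, 127, 219, 311, 403, 495, 587, 678, 770, 862, 954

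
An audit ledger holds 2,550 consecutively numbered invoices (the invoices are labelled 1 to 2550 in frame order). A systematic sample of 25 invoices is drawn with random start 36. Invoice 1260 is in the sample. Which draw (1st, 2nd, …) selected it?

13

k = 2550/25 = 102
position = (1260 − 36)/102 + 1 = 1224/102 + 1 = 12 + 1 = 13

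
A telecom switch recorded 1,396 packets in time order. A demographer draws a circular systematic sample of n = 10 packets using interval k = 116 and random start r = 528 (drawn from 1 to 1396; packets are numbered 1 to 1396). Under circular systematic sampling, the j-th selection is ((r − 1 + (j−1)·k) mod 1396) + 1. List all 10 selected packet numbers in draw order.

Selection 1: 528
Selection 2: 528 + 116 = 644
Selection 3: 644 + 116 = 760
Selection 4: 760 + 116 = 876
Selection 5: 876 + 116 = 992
Selection 6: 992 + 116 = 1108
Selection 7: 1108 + 116 = 1224
Selection 8: 1224 + 116 = 1340
Selection 9: 1340 + 116 = 1456 → 1456 − 1396 = 60
Selection 10: 60 + 116 = 176

528, 644, 760, 876, 992, 1108, 1224, 1340, 60, 176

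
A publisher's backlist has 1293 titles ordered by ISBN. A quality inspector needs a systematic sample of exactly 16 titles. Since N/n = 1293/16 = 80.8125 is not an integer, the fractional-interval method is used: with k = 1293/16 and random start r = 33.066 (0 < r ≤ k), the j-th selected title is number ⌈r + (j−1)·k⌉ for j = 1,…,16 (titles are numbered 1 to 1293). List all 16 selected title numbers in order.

34, 114, 195, 276, 357, 438, 518, 599, 680, 761, 842, 923, 1003, 1084, 1165, 1246

j=1: r + 0k = 33.066 → ⌈·⌉ = 34
j=2: r + 1k = 113.8785 → ⌈·⌉ = 114
j=3: r + 2k = 194.691 → ⌈·⌉ = 195
j=4: r + 3k = 275.5035 → ⌈·⌉ = 276
j=5: r + 4k = 356.316 → ⌈·⌉ = 357
j=6: r + 5k = 437.1285 → ⌈·⌉ = 438
j=7: r + 6k = 517.941 → ⌈·⌉ = 518
j=8: r + 7k = 598.7535 → ⌈·⌉ = 599
j=9: r + 8k = 679.566 → ⌈·⌉ = 680
j=10: r + 9k = 760.3785 → ⌈·⌉ = 761
j=11: r + 10k = 841.191 → ⌈·⌉ = 842
j=12: r + 11k = 922.0035 → ⌈·⌉ = 923
j=13: r + 12k = 1002.816 → ⌈·⌉ = 1003
j=14: r + 13k = 1083.6285 → ⌈·⌉ = 1084
j=15: r + 14k = 1164.441 → ⌈·⌉ = 1165
j=16: r + 15k = 1245.2535 → ⌈·⌉ = 1246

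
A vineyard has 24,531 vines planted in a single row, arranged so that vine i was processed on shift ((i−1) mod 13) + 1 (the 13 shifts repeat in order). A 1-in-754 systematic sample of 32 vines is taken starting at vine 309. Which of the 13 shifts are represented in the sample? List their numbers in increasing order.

10

Consecutive selections differ by k = 754, so their shift numbers differ by 754 mod 13 = 0.
gcd(754, 13) = 13, so the sample visits 13/13 = 1 distinct residues mod 13.
Start 309 is shift 10; the shifts hit are 10.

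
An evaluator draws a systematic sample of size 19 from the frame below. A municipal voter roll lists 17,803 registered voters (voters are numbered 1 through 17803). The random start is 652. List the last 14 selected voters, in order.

5337, 6274, 7211, 8148, 9085, 10022, 10959, 11896, 12833, 13770, 14707, 15644, 16581, 17518

k = N/n = 17803/19 = 937
6th selection = 652 + 5×937 = 5337
7th: 5337 + 937 = 6274
8th: 6274 + 937 = 7211
9th: 7211 + 937 = 8148
10th: 8148 + 937 = 9085
11th: 9085 + 937 = 10022
12th: 10022 + 937 = 10959
13th: 10959 + 937 = 11896
14th: 11896 + 937 = 12833
15th: 12833 + 937 = 13770
16th: 13770 + 937 = 14707
17th: 14707 + 937 = 15644
18th: 15644 + 937 = 16581
19th: 16581 + 937 = 17518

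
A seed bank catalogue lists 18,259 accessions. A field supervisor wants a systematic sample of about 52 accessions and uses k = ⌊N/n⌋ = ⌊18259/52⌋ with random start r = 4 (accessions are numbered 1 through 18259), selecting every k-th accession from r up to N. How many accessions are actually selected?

k = ⌊18259/52⌋ = 351
Achieved size = ⌊(18259 − 4)/351⌋ + 1 = ⌊18255/351⌋ + 1 = 52 + 1 = 53
(last selection: 4 + 52×351 = 18256 ≤ 18259; next would be 18607 > 18259)

53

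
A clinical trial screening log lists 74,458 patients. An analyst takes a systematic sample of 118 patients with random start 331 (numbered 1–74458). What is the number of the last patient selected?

74158

k = 74458/118 = 631
118th selection = r + (118−1)·k = 331 + 117×631 = 331 + 73827 = 74158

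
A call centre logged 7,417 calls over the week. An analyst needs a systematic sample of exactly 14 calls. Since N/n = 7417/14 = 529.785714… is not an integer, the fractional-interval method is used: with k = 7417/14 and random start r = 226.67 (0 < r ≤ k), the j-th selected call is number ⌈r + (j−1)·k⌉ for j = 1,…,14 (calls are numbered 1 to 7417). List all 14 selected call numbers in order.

227, 757, 1287, 1817, 2346, 2876, 3406, 3936, 4465, 4995, 5525, 6055, 6585, 7114

j=1: r + 0k = 226.67 → ⌈·⌉ = 227
j=2: r + 1k = 756.455714… → ⌈·⌉ = 757
j=3: r + 2k = 1286.241428… → ⌈·⌉ = 1287
j=4: r + 3k = 1816.027142… → ⌈·⌉ = 1817
j=5: r + 4k = 2345.812857… → ⌈·⌉ = 2346
j=6: r + 5k = 2875.598571… → ⌈·⌉ = 2876
j=7: r + 6k = 3405.384285… → ⌈·⌉ = 3406
j=8: r + 7k = 3935.17 → ⌈·⌉ = 3936
j=9: r + 8k = 4464.955714… → ⌈·⌉ = 4465
j=10: r + 9k = 4994.741428… → ⌈·⌉ = 4995
j=11: r + 10k = 5524.527142… → ⌈·⌉ = 5525
j=12: r + 11k = 6054.312857… → ⌈·⌉ = 6055
j=13: r + 12k = 6584.098571… → ⌈·⌉ = 6585
j=14: r + 13k = 7113.884285… → ⌈·⌉ = 7114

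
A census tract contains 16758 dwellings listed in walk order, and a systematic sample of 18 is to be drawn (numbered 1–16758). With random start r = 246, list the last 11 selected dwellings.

k = N/n = 16758/18 = 931
8th selection = 246 + 7×931 = 6763
9th: 6763 + 931 = 7694
10th: 7694 + 931 = 8625
11th: 8625 + 931 = 9556
12th: 9556 + 931 = 10487
13th: 10487 + 931 = 11418
14th: 11418 + 931 = 12349
15th: 12349 + 931 = 13280
16th: 13280 + 931 = 14211
17th: 14211 + 931 = 15142
18th: 15142 + 931 = 16073

6763, 7694, 8625, 9556, 10487, 11418, 12349, 13280, 14211, 15142, 16073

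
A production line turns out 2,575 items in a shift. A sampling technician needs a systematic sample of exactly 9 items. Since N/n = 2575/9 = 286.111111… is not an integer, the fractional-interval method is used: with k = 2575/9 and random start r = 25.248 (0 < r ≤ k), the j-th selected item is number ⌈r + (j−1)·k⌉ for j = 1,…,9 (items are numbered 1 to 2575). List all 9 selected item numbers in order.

j=1: r + 0k = 25.248 → ⌈·⌉ = 26
j=2: r + 1k = 311.359111… → ⌈·⌉ = 312
j=3: r + 2k = 597.470222… → ⌈·⌉ = 598
j=4: r + 3k = 883.581333… → ⌈·⌉ = 884
j=5: r + 4k = 1169.692444… → ⌈·⌉ = 1170
j=6: r + 5k = 1455.803555… → ⌈·⌉ = 1456
j=7: r + 6k = 1741.914666… → ⌈·⌉ = 1742
j=8: r + 7k = 2028.025777… → ⌈·⌉ = 2029
j=9: r + 8k = 2314.136888… → ⌈·⌉ = 2315

26, 312, 598, 884, 1170, 1456, 1742, 2029, 2315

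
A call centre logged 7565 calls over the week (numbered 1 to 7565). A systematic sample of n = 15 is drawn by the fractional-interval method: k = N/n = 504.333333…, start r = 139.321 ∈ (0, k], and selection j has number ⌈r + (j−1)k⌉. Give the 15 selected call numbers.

140, 644, 1148, 1653, 2157, 2661, 3166, 3670, 4174, 4679, 5183, 5687, 6192, 6696, 7200

j=1: r + 0k = 139.321 → ⌈·⌉ = 140
j=2: r + 1k = 643.654333… → ⌈·⌉ = 644
j=3: r + 2k = 1147.987666… → ⌈·⌉ = 1148
j=4: r + 3k = 1652.321 → ⌈·⌉ = 1653
j=5: r + 4k = 2156.654333… → ⌈·⌉ = 2157
j=6: r + 5k = 2660.987666… → ⌈·⌉ = 2661
j=7: r + 6k = 3165.321 → ⌈·⌉ = 3166
j=8: r + 7k = 3669.654333… → ⌈·⌉ = 3670
j=9: r + 8k = 4173.987666… → ⌈·⌉ = 4174
j=10: r + 9k = 4678.321 → ⌈·⌉ = 4679
j=11: r + 10k = 5182.654333… → ⌈·⌉ = 5183
j=12: r + 11k = 5686.987666… → ⌈·⌉ = 5687
j=13: r + 12k = 6191.321 → ⌈·⌉ = 6192
j=14: r + 13k = 6695.654333… → ⌈·⌉ = 6696
j=15: r + 14k = 7199.987666… → ⌈·⌉ = 7200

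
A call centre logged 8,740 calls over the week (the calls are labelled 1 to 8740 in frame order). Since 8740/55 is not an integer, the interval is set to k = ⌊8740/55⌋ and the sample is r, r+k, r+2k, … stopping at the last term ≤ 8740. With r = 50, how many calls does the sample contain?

56

k = ⌊8740/55⌋ = 158
Achieved size = ⌊(8740 − 50)/158⌋ + 1 = ⌊8690/158⌋ + 1 = 55 + 1 = 56
(last selection: 50 + 55×158 = 8740 ≤ 8740; next would be 8898 > 8740)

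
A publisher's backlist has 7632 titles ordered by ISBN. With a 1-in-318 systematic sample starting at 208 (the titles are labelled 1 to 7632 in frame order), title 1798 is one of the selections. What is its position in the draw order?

k = 318
position = (1798 − 208)/318 + 1 = 1590/318 + 1 = 5 + 1 = 6

6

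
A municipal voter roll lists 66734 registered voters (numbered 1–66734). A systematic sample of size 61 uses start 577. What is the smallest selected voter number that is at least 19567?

k = 66734/61 = 1094
Steps past start: ⌈(19567 − 577)/1094⌉ = ⌈18990/1094⌉ = 18
Selected voter: 577 + 18×1094 = 20269

20269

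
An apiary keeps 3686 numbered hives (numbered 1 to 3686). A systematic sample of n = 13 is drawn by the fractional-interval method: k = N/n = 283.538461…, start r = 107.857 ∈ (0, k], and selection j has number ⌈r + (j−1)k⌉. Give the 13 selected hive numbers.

108, 392, 675, 959, 1243, 1526, 1810, 2093, 2377, 2660, 2944, 3227, 3511

j=1: r + 0k = 107.857 → ⌈·⌉ = 108
j=2: r + 1k = 391.395461… → ⌈·⌉ = 392
j=3: r + 2k = 674.933923… → ⌈·⌉ = 675
j=4: r + 3k = 958.472384… → ⌈·⌉ = 959
j=5: r + 4k = 1242.010846… → ⌈·⌉ = 1243
j=6: r + 5k = 1525.549307… → ⌈·⌉ = 1526
j=7: r + 6k = 1809.087769… → ⌈·⌉ = 1810
j=8: r + 7k = 2092.626230… → ⌈·⌉ = 2093
j=9: r + 8k = 2376.164692… → ⌈·⌉ = 2377
j=10: r + 9k = 2659.703153… → ⌈·⌉ = 2660
j=11: r + 10k = 2943.241615… → ⌈·⌉ = 2944
j=12: r + 11k = 3226.780076… → ⌈·⌉ = 3227
j=13: r + 12k = 3510.318538… → ⌈·⌉ = 3511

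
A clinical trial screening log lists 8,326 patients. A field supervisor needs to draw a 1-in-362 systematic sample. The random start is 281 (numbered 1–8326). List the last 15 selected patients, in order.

3177, 3539, 3901, 4263, 4625, 4987, 5349, 5711, 6073, 6435, 6797, 7159, 7521, 7883, 8245

9th selection = 281 + 8×362 = 3177
10th: 3177 + 362 = 3539
11th: 3539 + 362 = 3901
12th: 3901 + 362 = 4263
13th: 4263 + 362 = 4625
14th: 4625 + 362 = 4987
15th: 4987 + 362 = 5349
16th: 5349 + 362 = 5711
17th: 5711 + 362 = 6073
18th: 6073 + 362 = 6435
19th: 6435 + 362 = 6797
20th: 6797 + 362 = 7159
21st: 7159 + 362 = 7521
22nd: 7521 + 362 = 7883
23rd: 7883 + 362 = 8245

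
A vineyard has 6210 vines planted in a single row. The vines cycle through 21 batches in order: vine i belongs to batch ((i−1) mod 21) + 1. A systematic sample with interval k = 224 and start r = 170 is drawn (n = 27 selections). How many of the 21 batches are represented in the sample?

3

Consecutive selections differ by k = 224, so their batch numbers differ by 224 mod 21 = 14.
gcd(224, 21) = 7, so the sample visits 21/7 = 3 distinct residues mod 21.
Start 170 is batch 2; the batches hit are 2, 9, 16.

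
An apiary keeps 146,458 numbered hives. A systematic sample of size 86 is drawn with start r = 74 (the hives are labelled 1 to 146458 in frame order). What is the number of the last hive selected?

k = 146458/86 = 1703
86th selection = r + (86−1)·k = 74 + 85×1703 = 74 + 144755 = 144829

144829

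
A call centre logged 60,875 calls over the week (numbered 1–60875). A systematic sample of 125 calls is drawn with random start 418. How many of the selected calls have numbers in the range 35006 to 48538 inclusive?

27

k = 60875/125 = 487
First selection ≥ 35006: 418 + ⌈(35006−418)/487⌉·487 = 418 + 72×487 = 35482
Last selection ≤ 48538: 418 + ⌊(48538−418)/487⌋·487 = 418 + 98×487 = 48144
Count = 98 − 72 + 1 = 27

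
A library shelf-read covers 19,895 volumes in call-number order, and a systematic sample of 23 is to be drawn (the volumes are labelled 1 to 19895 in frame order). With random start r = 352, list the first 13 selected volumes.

k = N/n = 19895/23 = 865
volume 1: 352
volume 2: 352 + 865 = 1217
volume 3: 1217 + 865 = 2082
volume 4: 2082 + 865 = 2947
volume 5: 2947 + 865 = 3812
volume 6: 3812 + 865 = 4677
volume 7: 4677 + 865 = 5542
volume 8: 5542 + 865 = 6407
volume 9: 6407 + 865 = 7272
volume 10: 7272 + 865 = 8137
volume 11: 8137 + 865 = 9002
volume 12: 9002 + 865 = 9867
volume 13: 9867 + 865 = 10732

352, 1217, 2082, 2947, 3812, 4677, 5542, 6407, 7272, 8137, 9002, 9867, 10732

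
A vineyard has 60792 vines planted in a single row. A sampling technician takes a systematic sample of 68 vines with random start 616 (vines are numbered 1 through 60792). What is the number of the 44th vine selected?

39058

k = 60792/68 = 894
44th selection = r + (44−1)·k = 616 + 43×894 = 616 + 38442 = 39058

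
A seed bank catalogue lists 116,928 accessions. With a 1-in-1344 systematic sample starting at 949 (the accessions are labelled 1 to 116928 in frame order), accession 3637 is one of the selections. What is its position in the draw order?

k = 1344
position = (3637 − 949)/1344 + 1 = 2688/1344 + 1 = 2 + 1 = 3

3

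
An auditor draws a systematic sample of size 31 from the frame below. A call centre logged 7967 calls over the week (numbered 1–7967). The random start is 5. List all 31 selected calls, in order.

k = N/n = 7967/31 = 257
call 1: 5
call 2: 5 + 257 = 262
call 3: 262 + 257 = 519
call 4: 519 + 257 = 776
call 5: 776 + 257 = 1033
call 6: 1033 + 257 = 1290
call 7: 1290 + 257 = 1547
call 8: 1547 + 257 = 1804
call 9: 1804 + 257 = 2061
call 10: 2061 + 257 = 2318
call 11: 2318 + 257 = 2575
call 12: 2575 + 257 = 2832
call 13: 2832 + 257 = 3089
call 14: 3089 + 257 = 3346
call 15: 3346 + 257 = 3603
call 16: 3603 + 257 = 3860
call 17: 3860 + 257 = 4117
call 18: 4117 + 257 = 4374
call 19: 4374 + 257 = 4631
call 20: 4631 + 257 = 4888
call 21: 4888 + 257 = 5145
call 22: 5145 + 257 = 5402
call 23: 5402 + 257 = 5659
call 24: 5659 + 257 = 5916
call 25: 5916 + 257 = 6173
call 26: 6173 + 257 = 6430
call 27: 6430 + 257 = 6687
call 28: 6687 + 257 = 6944
call 29: 6944 + 257 = 7201
call 30: 7201 + 257 = 7458
call 31: 7458 + 257 = 7715

5, 262, 519, 776, 1033, 1290, 1547, 1804, 2061, 2318, 2575, 2832, 3089, 3346, 3603, 3860, 4117, 4374, 4631, 4888, 5145, 5402, 5659, 5916, 6173, 6430, 6687, 6944, 7201, 7458, 7715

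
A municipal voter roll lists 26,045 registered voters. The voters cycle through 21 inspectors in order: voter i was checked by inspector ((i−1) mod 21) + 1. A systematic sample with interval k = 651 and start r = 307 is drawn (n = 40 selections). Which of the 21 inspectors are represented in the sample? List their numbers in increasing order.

Consecutive selections differ by k = 651, so their inspector numbers differ by 651 mod 21 = 0.
gcd(651, 21) = 21, so the sample visits 21/21 = 1 distinct residues mod 21.
Start 307 is inspector 13; the inspectors hit are 13.

13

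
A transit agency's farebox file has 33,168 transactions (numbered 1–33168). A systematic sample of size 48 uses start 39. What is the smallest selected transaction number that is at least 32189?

32516

k = 33168/48 = 691
Steps past start: ⌈(32189 − 39)/691⌉ = ⌈32150/691⌉ = 47
Selected transaction: 39 + 47×691 = 32516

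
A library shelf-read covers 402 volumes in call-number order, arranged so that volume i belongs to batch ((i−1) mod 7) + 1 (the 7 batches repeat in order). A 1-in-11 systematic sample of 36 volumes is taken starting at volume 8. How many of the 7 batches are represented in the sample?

7

Consecutive selections differ by k = 11, so their batch numbers differ by 11 mod 7 = 4.
gcd(11, 7) = 1, so the sample visits 7/1 = 7 distinct residues mod 7.
Start 8 is batch 1; the batches hit are 1, 2, 3, 4, 5, 6, 7.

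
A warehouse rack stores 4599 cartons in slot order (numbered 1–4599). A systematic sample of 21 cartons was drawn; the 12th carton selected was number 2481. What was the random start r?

k = 4599/21 = 219
r = 2481 − (12−1)×219 = 2481 − 2409 = 72

72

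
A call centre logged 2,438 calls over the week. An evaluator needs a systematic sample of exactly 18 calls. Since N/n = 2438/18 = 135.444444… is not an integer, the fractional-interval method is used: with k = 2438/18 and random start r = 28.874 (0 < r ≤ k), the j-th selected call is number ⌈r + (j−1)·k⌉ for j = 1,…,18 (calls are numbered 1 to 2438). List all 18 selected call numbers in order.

29, 165, 300, 436, 571, 707, 842, 977, 1113, 1248, 1384, 1519, 1655, 1790, 1926, 2061, 2196, 2332

j=1: r + 0k = 28.874 → ⌈·⌉ = 29
j=2: r + 1k = 164.318444… → ⌈·⌉ = 165
j=3: r + 2k = 299.762888… → ⌈·⌉ = 300
j=4: r + 3k = 435.207333… → ⌈·⌉ = 436
j=5: r + 4k = 570.651777… → ⌈·⌉ = 571
j=6: r + 5k = 706.096222… → ⌈·⌉ = 707
j=7: r + 6k = 841.540666… → ⌈·⌉ = 842
j=8: r + 7k = 976.985111… → ⌈·⌉ = 977
j=9: r + 8k = 1112.429555… → ⌈·⌉ = 1113
j=10: r + 9k = 1247.874 → ⌈·⌉ = 1248
j=11: r + 10k = 1383.318444… → ⌈·⌉ = 1384
j=12: r + 11k = 1518.762888… → ⌈·⌉ = 1519
j=13: r + 12k = 1654.207333… → ⌈·⌉ = 1655
j=14: r + 13k = 1789.651777… → ⌈·⌉ = 1790
j=15: r + 14k = 1925.096222… → ⌈·⌉ = 1926
j=16: r + 15k = 2060.540666… → ⌈·⌉ = 2061
j=17: r + 16k = 2195.985111… → ⌈·⌉ = 2196
j=18: r + 17k = 2331.429555… → ⌈·⌉ = 2332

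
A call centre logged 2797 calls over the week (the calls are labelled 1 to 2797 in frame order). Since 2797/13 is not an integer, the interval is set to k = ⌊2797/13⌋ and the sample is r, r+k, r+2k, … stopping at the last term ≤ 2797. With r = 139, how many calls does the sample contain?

13

k = ⌊2797/13⌋ = 215
Achieved size = ⌊(2797 − 139)/215⌋ + 1 = ⌊2658/215⌋ + 1 = 12 + 1 = 13
(last selection: 139 + 12×215 = 2719 ≤ 2797; next would be 2934 > 2797)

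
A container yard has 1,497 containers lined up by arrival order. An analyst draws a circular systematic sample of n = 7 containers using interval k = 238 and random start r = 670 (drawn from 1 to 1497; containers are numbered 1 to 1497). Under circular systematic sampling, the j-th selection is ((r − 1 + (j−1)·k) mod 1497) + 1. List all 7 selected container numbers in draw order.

670, 908, 1146, 1384, 125, 363, 601

Selection 1: 670
Selection 2: 670 + 238 = 908
Selection 3: 908 + 238 = 1146
Selection 4: 1146 + 238 = 1384
Selection 5: 1384 + 238 = 1622 → 1622 − 1497 = 125
Selection 6: 125 + 238 = 363
Selection 7: 363 + 238 = 601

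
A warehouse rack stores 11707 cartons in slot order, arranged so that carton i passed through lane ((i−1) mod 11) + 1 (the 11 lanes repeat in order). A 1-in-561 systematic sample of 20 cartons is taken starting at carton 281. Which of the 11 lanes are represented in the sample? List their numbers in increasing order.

6

Consecutive selections differ by k = 561, so their lane numbers differ by 561 mod 11 = 0.
gcd(561, 11) = 11, so the sample visits 11/11 = 1 distinct residues mod 11.
Start 281 is lane 6; the lanes hit are 6.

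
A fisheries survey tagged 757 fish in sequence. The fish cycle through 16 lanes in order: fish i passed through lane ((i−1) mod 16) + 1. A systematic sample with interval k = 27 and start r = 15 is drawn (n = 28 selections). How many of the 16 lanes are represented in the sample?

16

Consecutive selections differ by k = 27, so their lane numbers differ by 27 mod 16 = 11.
gcd(27, 16) = 1, so the sample visits 16/1 = 16 distinct residues mod 16.
Start 15 is lane 15; the lanes hit are 1, 2, 3, 4, 5, 6, 7, 8, 9, 10, 11, 12, 13, 14, 15, 16.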